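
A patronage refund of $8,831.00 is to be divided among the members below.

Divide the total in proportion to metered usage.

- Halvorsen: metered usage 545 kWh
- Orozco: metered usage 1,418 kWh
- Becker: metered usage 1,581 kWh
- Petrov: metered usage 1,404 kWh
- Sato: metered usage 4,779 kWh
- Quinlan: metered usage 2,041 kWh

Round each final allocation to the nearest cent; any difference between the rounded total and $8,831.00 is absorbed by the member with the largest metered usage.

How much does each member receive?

Halvorsen: $408.98 | Orozco: $1,064.10 | Becker: $1,186.42 | Petrov: $1,053.60 | Sato: $3,586.28 | Quinlan: $1,531.62

Metered usage total: 545 + 1,418 + 1,581 + 1,404 + 4,779 + 2,041 = 11,768.
Proportional shares: Halvorsen 408.9816; Orozco 1,064.1025; Becker 1,186.4217; Petrov 1,053.5965; Sato 3,586.2805; Quinlan 1,531.6172.
At nearest cent: Halvorsen $408.98; Orozco $1,064.10; Becker $1,186.42; Petrov $1,053.60; Sato $3,586.28; Quinlan $1,531.62. Sum = $8,831.00.
No rounding difference to absorb.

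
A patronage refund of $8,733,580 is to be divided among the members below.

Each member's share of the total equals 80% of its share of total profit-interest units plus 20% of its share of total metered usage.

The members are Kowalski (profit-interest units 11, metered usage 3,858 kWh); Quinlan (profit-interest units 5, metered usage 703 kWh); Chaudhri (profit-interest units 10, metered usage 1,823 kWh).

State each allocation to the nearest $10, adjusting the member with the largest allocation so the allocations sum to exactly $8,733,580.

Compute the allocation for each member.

Kowalski: $4,011,570; Quinlan: $1,535,970; Chaudhri: $3,186,040

Profit-interest units total 26; metered usage total 6,384.
Blended shares (80% profit-interest units + 20% metered usage): Kowalski 0.4593; Quinlan 0.1759; Chaudhri 0.3648.
Proportional shares: Kowalski 4,011,562.11; Quinlan 1,535,974.39; Chaudhri 3,186,043.49.
After rounding ($10): Kowalski $4,011,560; Quinlan $1,535,970; Chaudhri $3,186,040. Sum = $8,733,570.
Difference $8,733,580 − $8,733,570 = +$10 applied to largest allocation (Kowalski): Kowalski becomes $4,011,570.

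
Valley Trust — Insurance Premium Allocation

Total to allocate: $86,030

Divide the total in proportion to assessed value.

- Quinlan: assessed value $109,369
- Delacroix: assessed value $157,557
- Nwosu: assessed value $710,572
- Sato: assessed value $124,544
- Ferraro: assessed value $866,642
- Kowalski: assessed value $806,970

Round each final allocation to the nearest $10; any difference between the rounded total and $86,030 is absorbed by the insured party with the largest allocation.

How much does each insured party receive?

Quinlan: $3,390 · Delacroix: $4,880 · Nwosu: $22,020 · Sato: $3,860 · Ferraro: $26,870 · Kowalski: $25,010

Combined assessed value = 2,775,654.
Raw shares: Quinlan 109,369/2,775,654 × $86,030 = 3,389.84; Delacroix 157,557/2,775,654 × $86,030 = 4,883.40; Nwosu 710,572/2,775,654 × $86,030 = 22,023.82; Sato 124,544/2,775,654 × $86,030 = 3,860.18; Ferraro 866,642/2,775,654 × $86,030 = 26,861.13; Kowalski 806,970/2,775,654 × $86,030 = 25,011.63.
Rounded to nearest $10: Quinlan $3,390; Delacroix $4,880; Nwosu $22,020; Sato $3,860; Ferraro $26,860; Kowalski $25,010. Sum = $86,020.
Difference $86,030 − $86,020 = +$10 applied to largest allocation (Ferraro): Ferraro becomes $26,870.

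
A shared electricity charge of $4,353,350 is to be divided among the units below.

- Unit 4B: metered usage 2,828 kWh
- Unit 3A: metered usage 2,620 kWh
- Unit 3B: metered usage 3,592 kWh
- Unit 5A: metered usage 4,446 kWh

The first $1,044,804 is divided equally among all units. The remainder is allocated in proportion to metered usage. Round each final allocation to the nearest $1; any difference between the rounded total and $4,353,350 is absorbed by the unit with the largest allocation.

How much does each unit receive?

First tranche $1,044,804 split equally: $261,201 each.
Remainder $3,308,546 by metered usage (total 13,486): Unit 4B 693,798.61 → $693,799; Unit 3A 642,769.58 → $642,770; Unit 3B 881,232.18 → $881,232; Unit 5A 1,090,745.63 → $1,090,746.
Rounding difference −$1 on remainder applied to Unit 5A.
Totals: Unit 4B $261,201 + $693,799 = $955,000; Unit 3A $261,201 + $642,770 = $903,971; Unit 3B $261,201 + $881,232 = $1,142,433; Unit 5A $261,201 + $1,090,745 = $1,351,946.

Unit 4B: $955,000; Unit 3A: $903,971; Unit 3B: $1,142,433; Unit 5A: $1,351,946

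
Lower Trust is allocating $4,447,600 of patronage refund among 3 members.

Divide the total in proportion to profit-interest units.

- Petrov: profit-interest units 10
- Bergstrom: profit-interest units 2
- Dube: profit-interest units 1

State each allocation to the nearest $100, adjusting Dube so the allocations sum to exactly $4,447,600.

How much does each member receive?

Petrov: $3,421,200; Bergstrom: $684,200; Dube: $342,200

Sum of profit-interest units: 13.
Proportional shares: Petrov 10/13 × $4,447,600 = 3,421,230.77; Bergstrom 2/13 × $4,447,600 = 684,246.15; Dube 1/13 × $4,447,600 = 342,123.08.
Rounded to nearest $100: Petrov $3,421,200; Bergstrom $684,200; Dube $342,100. Sum = $4,447,500.
Difference $4,447,600 − $4,447,500 = +$100 applied to Dube: Dube becomes $342,200.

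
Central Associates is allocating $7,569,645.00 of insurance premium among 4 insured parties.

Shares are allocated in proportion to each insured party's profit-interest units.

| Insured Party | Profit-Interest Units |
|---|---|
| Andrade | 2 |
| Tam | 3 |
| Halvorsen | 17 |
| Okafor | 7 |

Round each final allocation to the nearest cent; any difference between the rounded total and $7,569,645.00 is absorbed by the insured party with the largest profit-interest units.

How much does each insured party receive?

Andrade: $522,044.48 | Tam: $783,066.72 | Halvorsen: $4,437,378.11 | Okafor: $1,827,155.69

Combined profit-interest units = 2 + 3 + 17 + 7 = 29.
Proportional shares: Andrade 522,044.4828; Tam 783,066.7241; Halvorsen 4,437,378.1034; Okafor 1,827,155.6897.
At nearest cent: Andrade $522,044.48; Tam $783,066.72; Halvorsen $4,437,378.10; Okafor $1,827,155.69. Sum = $7,569,644.99.
Difference $7,569,645.00 − $7,569,644.99 = +$0.01 applied to largest profit-interest units (Halvorsen): Halvorsen becomes $4,437,378.11.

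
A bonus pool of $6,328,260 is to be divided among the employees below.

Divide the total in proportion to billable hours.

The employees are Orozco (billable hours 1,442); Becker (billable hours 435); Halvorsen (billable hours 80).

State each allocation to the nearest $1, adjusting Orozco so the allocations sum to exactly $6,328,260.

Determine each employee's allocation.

Combined billable hours = 1,957.
Pro-rata amounts: Orozco 1,442/1,957 × $6,328,260 = 4,662,928.42; Becker 435/1,957 × $6,328,260 = 1,406,639.29; Halvorsen 80/1,957 × $6,328,260 = 258,692.28.
After rounding ($1): Orozco $4,662,928; Becker $1,406,639; Halvorsen $258,692. Sum = $6,328,259.
Difference $6,328,260 − $6,328,259 = +$1 applied to Orozco: Orozco becomes $4,662,929.

Orozco: $4,662,929 | Becker: $1,406,639 | Halvorsen: $258,692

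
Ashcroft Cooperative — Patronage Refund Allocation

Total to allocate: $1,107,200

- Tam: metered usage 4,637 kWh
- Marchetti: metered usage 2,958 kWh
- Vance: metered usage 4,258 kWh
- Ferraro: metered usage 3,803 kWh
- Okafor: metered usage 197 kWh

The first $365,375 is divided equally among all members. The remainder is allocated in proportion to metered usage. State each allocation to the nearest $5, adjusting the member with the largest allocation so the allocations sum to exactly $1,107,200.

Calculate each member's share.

Tam: $290,055 · Marchetti: $211,490 · Vance: $272,325 · Ferraro: $251,035 · Okafor: $82,295

Equal tier: $365,375 ÷ 5 = $73,075 apiece.
Remainder $741,825 by metered usage (total 15,853): Tam 216,983.70 → $216,985; Marchetti 138,416.60 → $138,415; Vance 199,248.78 → $199,250; Ferraro 177,957.51 → $177,960; Okafor 9,218.41 → $9,220.
Rounding difference −$5 on remainder applied to Tam.
Totals: Tam $73,075 + $216,980 = $290,055; Marchetti $73,075 + $138,415 = $211,490; Vance $73,075 + $199,250 = $272,325; Ferraro $73,075 + $177,960 = $251,035; Okafor $73,075 + $9,220 = $82,295.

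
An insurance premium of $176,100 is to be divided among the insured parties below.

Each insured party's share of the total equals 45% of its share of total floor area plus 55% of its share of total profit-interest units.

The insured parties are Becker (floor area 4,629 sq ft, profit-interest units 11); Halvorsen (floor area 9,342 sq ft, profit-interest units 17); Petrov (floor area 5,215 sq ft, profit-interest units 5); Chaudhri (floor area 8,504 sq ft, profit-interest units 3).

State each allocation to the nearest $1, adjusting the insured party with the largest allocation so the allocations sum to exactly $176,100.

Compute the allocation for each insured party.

Floor area total 27,690; profit-interest units total 36.
Composite weights (45% floor area + 55% profit-interest units): Becker 0.2433; Halvorsen 0.4115; Petrov 0.1611; Chaudhri 0.1840.
Pro-rata amounts: Becker 42,842.15; Halvorsen 72,472.61; Petrov 28,376.70; Chaudhri 32,408.54.
Rounded to nearest $1: Becker $42,842; Halvorsen $72,473; Petrov $28,377; Chaudhri $32,409. Sum = $176,101.
Difference $176,100 − $176,101 = −$1 applied to largest allocation (Halvorsen): Halvorsen becomes $72,472.

Becker: $42,842 | Halvorsen: $72,472 | Petrov: $28,377 | Chaudhri: $32,409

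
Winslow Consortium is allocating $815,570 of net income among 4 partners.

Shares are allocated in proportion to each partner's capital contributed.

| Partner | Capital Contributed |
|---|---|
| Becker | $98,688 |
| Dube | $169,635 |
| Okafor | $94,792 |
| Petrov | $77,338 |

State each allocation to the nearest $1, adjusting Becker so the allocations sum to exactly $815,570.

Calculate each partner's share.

Total capital contributed = 440,453.
Pro-rata amounts: Becker 98,688/440,453 × $815,570 = 182,736.80; Dube 169,635/440,453 × $815,570 = 314,106.65; Okafor 94,792/440,453 × $815,570 = 175,522.73; Petrov 77,338/440,453 × $815,570 = 143,203.82.
At nearest $1: Becker $182,737; Dube $314,107; Okafor $175,523; Petrov $143,204. Sum = $815,571.
Difference $815,570 − $815,571 = −$1 applied to Becker: Becker becomes $182,736.

Becker: $182,736 · Dube: $314,107 · Okafor: $175,523 · Petrov: $143,204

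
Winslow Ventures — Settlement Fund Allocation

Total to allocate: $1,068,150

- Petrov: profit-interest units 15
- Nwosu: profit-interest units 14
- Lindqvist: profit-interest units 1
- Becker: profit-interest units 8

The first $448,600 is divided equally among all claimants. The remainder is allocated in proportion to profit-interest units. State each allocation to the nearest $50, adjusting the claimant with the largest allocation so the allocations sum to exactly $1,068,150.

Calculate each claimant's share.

Equal tier: $448,600 ÷ 4 = $112,150 apiece.
Remainder $619,550 by profit-interest units (total 38): Petrov 244,559.21 → $244,550; Nwosu 228,255.26 → $228,250; Lindqvist 16,303.95 → $16,300; Becker 130,431.58 → $130,450.
Totals: Petrov $112,150 + $244,550 = $356,700; Nwosu $112,150 + $228,250 = $340,400; Lindqvist $112,150 + $16,300 = $128,450; Becker $112,150 + $130,450 = $242,600.

Petrov: $356,700; Nwosu: $340,400; Lindqvist: $128,450; Becker: $242,600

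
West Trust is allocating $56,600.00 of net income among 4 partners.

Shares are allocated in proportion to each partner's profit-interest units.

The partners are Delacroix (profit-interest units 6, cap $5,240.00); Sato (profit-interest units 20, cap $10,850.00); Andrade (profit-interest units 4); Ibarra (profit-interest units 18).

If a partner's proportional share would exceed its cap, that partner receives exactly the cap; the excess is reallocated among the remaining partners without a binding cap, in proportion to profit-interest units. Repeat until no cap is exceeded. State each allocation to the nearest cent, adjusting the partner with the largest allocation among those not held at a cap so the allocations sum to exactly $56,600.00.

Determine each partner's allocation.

Combined profit-interest units = 48.
Proportional shares (ignoring caps): Delacroix 7,075.0000; Sato 23,583.3333; Andrade 4,716.6667; Ibarra 21,225.0000.
Capped: Delacroix ($5,240.00), Sato ($10,850.00); remaining pool $40,510.00 reallocated over remaining profit-interest units 22.
Shares after redistribution: Andrade 7,365.4545 → $7,365.45; Ibarra 33,144.5455 → $33,144.55.

Delacroix: $5,240.00; Sato: $10,850.00; Andrade: $7,365.45; Ibarra: $33,144.55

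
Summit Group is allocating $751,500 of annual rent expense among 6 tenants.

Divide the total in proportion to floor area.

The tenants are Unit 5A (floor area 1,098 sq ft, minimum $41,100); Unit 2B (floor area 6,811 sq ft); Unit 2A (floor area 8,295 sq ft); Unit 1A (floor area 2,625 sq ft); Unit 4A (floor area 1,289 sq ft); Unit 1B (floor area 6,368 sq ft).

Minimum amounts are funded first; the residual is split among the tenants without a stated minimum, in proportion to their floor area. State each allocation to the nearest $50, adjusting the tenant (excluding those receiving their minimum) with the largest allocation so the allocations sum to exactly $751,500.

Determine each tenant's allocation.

Fund the minimums — Unit 5A $41,100. Residual $710,400.
Residual split over remaining floor area 25,388: Unit 2B 190,583.52 → $190,600; Unit 2A 232,108.40 → $232,100; Unit 1A 73,452.02 → $73,450; Unit 4A 36,068.44 → $36,050; Unit 1B 178,187.62 → $178,200.

Unit 5A: $41,100 | Unit 2B: $190,600 | Unit 2A: $232,100 | Unit 1A: $73,450 | Unit 4A: $36,050 | Unit 1B: $178,200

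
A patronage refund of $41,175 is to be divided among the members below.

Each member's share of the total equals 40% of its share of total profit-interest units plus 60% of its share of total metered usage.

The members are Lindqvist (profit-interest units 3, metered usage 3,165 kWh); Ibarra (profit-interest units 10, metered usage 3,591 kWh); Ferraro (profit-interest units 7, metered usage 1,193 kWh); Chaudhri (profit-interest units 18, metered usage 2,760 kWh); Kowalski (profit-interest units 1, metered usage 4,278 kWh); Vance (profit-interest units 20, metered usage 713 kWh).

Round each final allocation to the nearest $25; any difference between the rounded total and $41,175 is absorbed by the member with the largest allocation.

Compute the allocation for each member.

Lindqvist: $5,825 · Ibarra: $8,450 · Ferraro: $3,825 · Chaudhri: $9,375 · Kowalski: $7,000 · Vance: $6,700

Totals — profit-interest units 59, metered usage 15,700.
Blended shares (40% profit-interest units + 60% metered usage): Lindqvist 0.1413; Ibarra 0.2050; Ferraro 0.0930; Chaudhri 0.2275; Kowalski 0.1703; Vance 0.1628.
Raw shares: Lindqvist 5,817.80; Ibarra 8,442.20; Ferraro 3,831.33; Chaudhri 9,367.79; Kowalski 7,010.87; Vance 6,705.00.
Rounded to nearest $25: Lindqvist $5,825; Ibarra $8,450; Ferraro $3,825; Chaudhri $9,375; Kowalski $7,000; Vance $6,700. Sum = $41,175.
Rounded total matches; no reconciliation needed.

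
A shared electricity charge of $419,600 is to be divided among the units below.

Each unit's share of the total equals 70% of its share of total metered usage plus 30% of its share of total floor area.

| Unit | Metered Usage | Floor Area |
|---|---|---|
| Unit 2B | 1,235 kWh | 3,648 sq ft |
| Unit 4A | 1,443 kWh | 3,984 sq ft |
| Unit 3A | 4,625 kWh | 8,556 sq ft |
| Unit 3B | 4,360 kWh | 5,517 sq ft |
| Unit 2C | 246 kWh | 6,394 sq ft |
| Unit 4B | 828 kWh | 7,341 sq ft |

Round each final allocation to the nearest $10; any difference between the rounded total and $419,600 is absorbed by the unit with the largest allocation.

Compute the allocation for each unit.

Metered usage total 12,737; floor area total 35,440.
Blended shares (70% metered usage + 30% floor area): Unit 2B 0.0988; Unit 4A 0.1130; Unit 3A 0.3266; Unit 3B 0.2863; Unit 2C 0.0676; Unit 4B 0.1076.
Pro-rata amounts: Unit 2B 41,436.96; Unit 4A 47,426.97; Unit 3A 137,044.45; Unit 3B 120,139.17; Unit 2C 28,383.82; Unit 4B 45,168.63.
After rounding ($10): Unit 2B $41,440; Unit 4A $47,430; Unit 3A $137,040; Unit 3B $120,140; Unit 2C $28,380; Unit 4B $45,170. Sum = $419,600.
No rounding difference to absorb.

Unit 2B: $41,440 | Unit 4A: $47,430 | Unit 3A: $137,040 | Unit 3B: $120,140 | Unit 2C: $28,380 | Unit 4B: $45,170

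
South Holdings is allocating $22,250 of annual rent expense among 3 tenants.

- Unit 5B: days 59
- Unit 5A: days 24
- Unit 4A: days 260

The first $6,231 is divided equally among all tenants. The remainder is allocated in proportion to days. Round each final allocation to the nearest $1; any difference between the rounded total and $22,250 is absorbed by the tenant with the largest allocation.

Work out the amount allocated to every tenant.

Unit 5B: $4,832; Unit 5A: $3,198; Unit 4A: $14,220

$6,231 shared equally gives $2,077 per tenant.
Remainder $16,019 by days (total 343): Unit 5B 2,755.45 → $2,755; Unit 5A 1,120.86 → $1,121; Unit 4A 12,142.68 → $12,143.
Totals: Unit 5B $2,077 + $2,755 = $4,832; Unit 5A $2,077 + $1,121 = $3,198; Unit 4A $2,077 + $12,143 = $14,220.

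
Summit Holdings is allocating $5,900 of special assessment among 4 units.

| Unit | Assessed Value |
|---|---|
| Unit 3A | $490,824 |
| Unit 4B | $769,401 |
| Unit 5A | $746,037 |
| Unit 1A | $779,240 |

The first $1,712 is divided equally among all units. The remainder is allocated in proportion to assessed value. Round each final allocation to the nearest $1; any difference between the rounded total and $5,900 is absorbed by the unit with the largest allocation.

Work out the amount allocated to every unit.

Equal tier: $1,712 ÷ 4 = $428 apiece.
Remainder $4,188 by assessed value (total 2,785,502): Unit 3A 737.95 → $738; Unit 4B 1,156.79 → $1,157; Unit 5A 1,121.67 → $1,122; Unit 1A 1,171.59 → $1,172.
Rounding difference −$1 on remainder applied to Unit 1A.
Totals: Unit 3A $428 + $738 = $1,166; Unit 4B $428 + $1,157 = $1,585; Unit 5A $428 + $1,122 = $1,550; Unit 1A $428 + $1,171 = $1,599.

Unit 3A: $1,166 | Unit 4B: $1,585 | Unit 5A: $1,550 | Unit 1A: $1,599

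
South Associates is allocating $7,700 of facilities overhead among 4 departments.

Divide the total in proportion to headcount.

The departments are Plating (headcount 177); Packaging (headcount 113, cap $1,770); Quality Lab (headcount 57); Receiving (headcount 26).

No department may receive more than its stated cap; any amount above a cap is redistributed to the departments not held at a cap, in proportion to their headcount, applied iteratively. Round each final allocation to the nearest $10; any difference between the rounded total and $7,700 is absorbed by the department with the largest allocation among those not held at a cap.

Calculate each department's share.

Plating: $4,040 · Packaging: $1,770 · Quality Lab: $1,300 · Receiving: $590

Sum of headcount: 373.
Pro-rata shares before constraints: Plating 3,653.89; Packaging 2,332.71; Quality Lab 1,176.68; Receiving 536.73.
Held at cap: Packaging ($1,770); remaining pool $5,930 reallocated over remaining headcount 260.
Redistributed shares: Plating 4,036.96 → $4,040; Quality Lab 1,300.04 → $1,300; Receiving 593.00 → $590.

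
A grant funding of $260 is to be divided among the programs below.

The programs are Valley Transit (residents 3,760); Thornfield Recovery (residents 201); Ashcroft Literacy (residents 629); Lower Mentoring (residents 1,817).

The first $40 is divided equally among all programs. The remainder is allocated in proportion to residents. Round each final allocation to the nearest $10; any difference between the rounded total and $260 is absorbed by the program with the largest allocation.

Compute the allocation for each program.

Valley Transit: $140; Thornfield Recovery: $20; Ashcroft Literacy: $30; Lower Mentoring: $70

$40 shared equally gives $10 per program.
Remainder $220 by residents (total 6,407): Valley Transit 129.11 → $130; Thornfield Recovery 6.90 → $10; Ashcroft Literacy 21.60 → $20; Lower Mentoring 62.39 → $60.
Totals: Valley Transit $10 + $130 = $140; Thornfield Recovery $10 + $10 = $20; Ashcroft Literacy $10 + $20 = $30; Lower Mentoring $10 + $60 = $70.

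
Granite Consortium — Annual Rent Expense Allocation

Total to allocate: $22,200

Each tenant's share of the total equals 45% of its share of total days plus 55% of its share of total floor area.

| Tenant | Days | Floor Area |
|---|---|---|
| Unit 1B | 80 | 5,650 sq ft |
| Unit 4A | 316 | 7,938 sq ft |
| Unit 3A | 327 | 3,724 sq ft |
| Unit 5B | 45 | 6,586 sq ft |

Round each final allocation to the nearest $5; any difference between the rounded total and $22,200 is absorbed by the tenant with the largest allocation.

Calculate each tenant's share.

Days total 768; floor area total 23,898.
Blended shares (45% days + 55% floor area): Unit 1B 0.1769; Unit 4A 0.3678; Unit 3A 0.2773; Unit 5B 0.1779.
Pro-rata amounts: Unit 1B 3,927.33; Unit 4A 8,166.16; Unit 3A 6,156.23; Unit 5B 3,950.28.
After rounding ($5): Unit 1B $3,925; Unit 4A $8,165; Unit 3A $6,155; Unit 5B $3,950. Sum = $22,195.
Difference $22,200 − $22,195 = +$5 applied to largest allocation (Unit 4A): Unit 4A becomes $8,170.

Unit 1B: $3,925; Unit 4A: $8,170; Unit 3A: $6,155; Unit 5B: $3,950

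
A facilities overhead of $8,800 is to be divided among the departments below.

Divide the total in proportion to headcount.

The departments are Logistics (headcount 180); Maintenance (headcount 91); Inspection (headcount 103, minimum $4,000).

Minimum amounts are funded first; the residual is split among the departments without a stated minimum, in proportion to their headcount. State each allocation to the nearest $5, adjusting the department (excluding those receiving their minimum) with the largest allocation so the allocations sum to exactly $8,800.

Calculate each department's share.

Fund the minimums — Inspection $4,000. Balance $4,800.
Balance split over remaining headcount 271: Logistics 3,188.19 → $3,190; Maintenance 1,611.81 → $1,610.

Logistics: $3,190 | Maintenance: $1,610 | Inspection: $4,000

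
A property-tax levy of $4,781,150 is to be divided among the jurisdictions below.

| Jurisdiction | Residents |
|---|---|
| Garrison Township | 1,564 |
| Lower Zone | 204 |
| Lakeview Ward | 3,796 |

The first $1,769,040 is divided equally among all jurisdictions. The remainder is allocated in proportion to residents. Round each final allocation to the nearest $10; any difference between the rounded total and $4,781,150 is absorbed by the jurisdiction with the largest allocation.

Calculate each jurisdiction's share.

Equal tier: $1,769,040 ÷ 3 = $589,680 apiece.
Remainder $3,012,110 by residents (total 5,564): Garrison Township 846,682.25 → $846,680; Lower Zone 110,436.82 → $110,440; Lakeview Ward 2,054,990.93 → $2,054,990.
Totals: Garrison Township $589,680 + $846,680 = $1,436,360; Lower Zone $589,680 + $110,440 = $700,120; Lakeview Ward $589,680 + $2,054,990 = $2,644,670.

Garrison Township: $1,436,360 | Lower Zone: $700,120 | Lakeview Ward: $2,644,670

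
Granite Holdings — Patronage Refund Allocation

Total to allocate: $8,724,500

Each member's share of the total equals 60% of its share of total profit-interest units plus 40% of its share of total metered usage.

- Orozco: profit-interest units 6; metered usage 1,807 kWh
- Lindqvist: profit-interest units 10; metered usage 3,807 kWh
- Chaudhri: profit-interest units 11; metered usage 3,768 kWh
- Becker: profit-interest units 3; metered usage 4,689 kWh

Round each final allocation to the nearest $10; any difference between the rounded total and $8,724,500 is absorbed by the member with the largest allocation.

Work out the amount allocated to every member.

Orozco: $1,495,100; Lindqvist: $2,689,090; Chaudhri: $2,853,900; Becker: $1,686,410

Totals — profit-interest units 30, metered usage 14,071.
Combined weights (60% profit-interest units + 40% metered usage): Orozco 0.1714; Lindqvist 0.3082; Chaudhri 0.3271; Becker 0.1933.
Pro-rata amounts: Orozco 1,495,100.66; Lindqvist 2,689,087.95; Chaudhri 2,853,905.41; Becker 1,686,405.98.
After rounding ($10): Orozco $1,495,100; Lindqvist $2,689,090; Chaudhri $2,853,910; Becker $1,686,410. Sum = $8,724,510.
Difference $8,724,500 − $8,724,510 = −$10 applied to largest allocation (Chaudhri): Chaudhri becomes $2,853,900.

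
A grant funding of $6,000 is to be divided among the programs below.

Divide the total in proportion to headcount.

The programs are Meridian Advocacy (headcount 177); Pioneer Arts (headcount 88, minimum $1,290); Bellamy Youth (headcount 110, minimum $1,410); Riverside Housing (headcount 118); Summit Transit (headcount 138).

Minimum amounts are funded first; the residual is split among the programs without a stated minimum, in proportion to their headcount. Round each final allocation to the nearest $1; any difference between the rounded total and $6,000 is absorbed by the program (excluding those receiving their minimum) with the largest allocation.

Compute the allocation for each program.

Minimums first: Pioneer Arts $1,290; Bellamy Youth $1,410. Balance $3,300.
Balance split over remaining headcount 433: Meridian Advocacy 1,348.96 → $1,349; Riverside Housing 899.31 → $899; Summit Transit 1,051.73 → $1,052.

Meridian Advocacy: $1,349 · Pioneer Arts: $1,290 · Bellamy Youth: $1,410 · Riverside Housing: $899 · Summit Transit: $1,052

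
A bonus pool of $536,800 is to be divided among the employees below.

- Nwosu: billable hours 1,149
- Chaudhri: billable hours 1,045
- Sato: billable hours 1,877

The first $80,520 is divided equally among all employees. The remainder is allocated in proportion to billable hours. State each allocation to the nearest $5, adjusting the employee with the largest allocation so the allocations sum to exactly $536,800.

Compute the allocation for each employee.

Nwosu: $155,620 · Chaudhri: $143,965 · Sato: $237,215

$80,520 shared equally gives $26,840 per employee.
Remainder $456,280 by billable hours (total 4,071): Nwosu 128,780.57 → $128,780; Chaudhri 117,124.20 → $117,125; Sato 210,375.23 → $210,375.
Totals: Nwosu $26,840 + $128,780 = $155,620; Chaudhri $26,840 + $117,125 = $143,965; Sato $26,840 + $210,375 = $237,215.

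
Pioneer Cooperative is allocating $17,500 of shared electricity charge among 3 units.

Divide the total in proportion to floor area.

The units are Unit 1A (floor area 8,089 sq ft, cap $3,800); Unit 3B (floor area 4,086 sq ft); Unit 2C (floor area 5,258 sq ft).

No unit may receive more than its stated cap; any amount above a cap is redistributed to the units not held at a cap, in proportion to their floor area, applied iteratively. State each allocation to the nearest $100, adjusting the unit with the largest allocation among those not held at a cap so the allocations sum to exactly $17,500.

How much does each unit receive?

Unit 1A: $3,800; Unit 3B: $6,000; Unit 2C: $7,700

Sum of floor area: 17,433.
Pro-rata shares before constraints: Unit 1A 8,120.09; Unit 3B 4,101.70; Unit 2C 5,278.21.
Capped: Unit 1A ($3,800); residual $13,700 reallocated over remaining floor area 9,344.
Remaining shares: Unit 3B 5,990.82 → $6,000; Unit 2C 7,709.18 → $7,700.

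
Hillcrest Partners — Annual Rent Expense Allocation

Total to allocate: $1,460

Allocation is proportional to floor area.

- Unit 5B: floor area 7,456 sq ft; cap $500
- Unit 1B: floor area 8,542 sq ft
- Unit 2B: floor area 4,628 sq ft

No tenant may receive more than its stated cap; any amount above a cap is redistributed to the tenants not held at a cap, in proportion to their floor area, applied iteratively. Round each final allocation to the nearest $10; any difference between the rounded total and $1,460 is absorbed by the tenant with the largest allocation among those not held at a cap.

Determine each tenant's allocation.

Unit 5B: $500; Unit 1B: $620; Unit 2B: $340

Total floor area = 20,626.
Proportional shares (ignoring caps): Unit 5B 527.77; Unit 1B 604.64; Unit 2B 327.59.
Held at cap: Unit 5B ($500); balance $960 reallocated over remaining floor area 13,170.
Redistributed shares: Unit 1B 622.65 → $620; Unit 2B 337.35 → $340.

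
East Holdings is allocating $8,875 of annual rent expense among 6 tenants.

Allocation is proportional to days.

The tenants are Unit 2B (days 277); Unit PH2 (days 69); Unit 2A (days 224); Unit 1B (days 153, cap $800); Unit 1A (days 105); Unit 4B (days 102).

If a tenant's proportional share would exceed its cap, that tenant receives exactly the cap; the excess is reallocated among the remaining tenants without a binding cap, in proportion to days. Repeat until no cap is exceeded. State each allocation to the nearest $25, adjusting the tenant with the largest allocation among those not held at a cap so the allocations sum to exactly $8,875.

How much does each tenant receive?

Unit 2B: $2,875 · Unit PH2: $725 · Unit 2A: $2,325 · Unit 1B: $800 · Unit 1A: $1,100 · Unit 4B: $1,050

Combined days = 930.
Unconstrained shares: Unit 2B 2,643.41; Unit PH2 658.47; Unit 2A 2,137.63; Unit 1B 1,460.08; Unit 1A 1,002.02; Unit 4B 973.39.
Capped: Unit 1B ($800); residual $8,075 reallocated over remaining days 777.
Shares after redistribution: Unit 2B 2,878.73 → $2,875; Unit PH2 717.08 → $725; Unit 2A 2,327.93 → $2,325; Unit 1A 1,091.22 → $1,100; Unit 4B 1,060.04 → $1,050.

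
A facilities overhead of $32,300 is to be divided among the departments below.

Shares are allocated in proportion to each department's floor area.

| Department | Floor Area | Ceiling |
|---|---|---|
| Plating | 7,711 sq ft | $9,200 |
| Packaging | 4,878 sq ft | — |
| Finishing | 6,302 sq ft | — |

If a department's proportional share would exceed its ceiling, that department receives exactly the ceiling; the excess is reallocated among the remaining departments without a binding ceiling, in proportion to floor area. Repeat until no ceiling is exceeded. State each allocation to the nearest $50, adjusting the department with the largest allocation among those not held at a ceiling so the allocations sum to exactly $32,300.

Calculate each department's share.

Combined floor area = 18,891.
Proportional shares (ignoring caps): Plating 13,184.34; Packaging 8,340.45; Finishing 10,775.22.
Held at cap: Plating ($9,200); residual $23,100 reallocated over remaining floor area 11,180.
Redistributed shares: Packaging 10,078.87 → $10,100; Finishing 13,021.13 → $13,000.

Plating: $9,200 | Packaging: $10,100 | Finishing: $13,000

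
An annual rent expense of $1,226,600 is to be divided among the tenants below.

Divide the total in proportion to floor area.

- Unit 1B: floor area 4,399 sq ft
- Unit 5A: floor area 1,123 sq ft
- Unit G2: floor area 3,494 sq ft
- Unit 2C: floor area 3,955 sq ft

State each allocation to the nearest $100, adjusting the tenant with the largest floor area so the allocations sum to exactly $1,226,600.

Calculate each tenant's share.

Unit 1B: $416,000 | Unit 5A: $106,200 | Unit G2: $330,400 | Unit 2C: $374,000

Combined floor area = 4,399 + 1,123 + 3,494 + 3,955 = 12,971.
Unrounded shares: Unit 1B 415,990.55; Unit 5A 106,196.27; Unit G2 330,409.41; Unit 2C 374,003.78.
At nearest $100: Unit 1B $416,000; Unit 5A $106,200; Unit G2 $330,400; Unit 2C $374,000. Sum = $1,226,600.
No rounding difference to absorb.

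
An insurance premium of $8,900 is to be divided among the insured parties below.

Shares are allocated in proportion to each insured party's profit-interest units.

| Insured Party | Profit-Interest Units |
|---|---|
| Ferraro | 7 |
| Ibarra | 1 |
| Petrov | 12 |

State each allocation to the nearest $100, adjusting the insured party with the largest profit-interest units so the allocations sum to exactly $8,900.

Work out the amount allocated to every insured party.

Total profit-interest units = 20.
Raw shares: Ferraro 7/20 × $8,900 = 3,115.00; Ibarra 1/20 × $8,900 = 445.00; Petrov 12/20 × $8,900 = 5,340.00.
Rounded to nearest $100: Ferraro $3,100; Ibarra $400; Petrov $5,300. Sum = $8,800.
Difference $8,900 − $8,800 = +$100 applied to largest profit-interest units (Petrov): Petrov becomes $5,400.

Ferraro: $3,100; Ibarra: $400; Petrov: $5,400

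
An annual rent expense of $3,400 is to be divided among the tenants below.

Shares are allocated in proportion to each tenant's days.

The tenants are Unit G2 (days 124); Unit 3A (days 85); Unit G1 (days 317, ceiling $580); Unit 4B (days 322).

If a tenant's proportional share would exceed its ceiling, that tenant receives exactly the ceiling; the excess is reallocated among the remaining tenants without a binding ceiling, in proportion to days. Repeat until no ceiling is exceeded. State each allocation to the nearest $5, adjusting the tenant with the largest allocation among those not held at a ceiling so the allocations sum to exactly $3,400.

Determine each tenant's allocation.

Unit G2: $660; Unit 3A: $450; Unit G1: $580; Unit 4B: $1,710

Sum of days: 848.
Pro-rata shares before constraints: Unit G2 497.17; Unit 3A 340.80; Unit G1 1,270.99; Unit 4B 1,291.04.
Capped: Unit G1 ($580); residual $2,820 reallocated over remaining days 531.
Shares after redistribution: Unit G2 658.53 → $660; Unit 3A 451.41 → $450; Unit 4B 1,710.06 → $1,710.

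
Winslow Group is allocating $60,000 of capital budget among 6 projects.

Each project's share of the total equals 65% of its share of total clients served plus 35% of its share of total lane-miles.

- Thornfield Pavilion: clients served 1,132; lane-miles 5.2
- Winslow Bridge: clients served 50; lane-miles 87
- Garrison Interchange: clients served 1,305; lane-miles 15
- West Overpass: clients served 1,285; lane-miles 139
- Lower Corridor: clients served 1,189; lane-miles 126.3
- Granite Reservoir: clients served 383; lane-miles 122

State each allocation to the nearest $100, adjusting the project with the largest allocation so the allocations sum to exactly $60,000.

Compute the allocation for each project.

Thornfield Pavilion: $8,500 · Winslow Bridge: $4,100 · Garrison Interchange: $10,200 · West Overpass: $15,200 · Lower Corridor: $14,000 · Granite Reservoir: $8,000

Clients served total 5,344; lane-miles total 494.5.
Combined weights (65% clients served + 35% lane-miles): Thornfield Pavilion 0.1414; Winslow Bridge 0.0677; Garrison Interchange 0.1693; West Overpass 0.2547; Lower Corridor 0.2340; Granite Reservoir 0.1329.
Raw shares: Thornfield Pavilion 8,482.06; Winslow Bridge 4,059.54; Garrison Interchange 10,160.77; West Overpass 15,280.74; Lower Corridor 14,040.81; Granite Reservoir 7,976.09.
Rounded to nearest $100: Thornfield Pavilion $8,500; Winslow Bridge $4,100; Garrison Interchange $10,200; West Overpass $15,300; Lower Corridor $14,000; Granite Reservoir $8,000. Sum = $60,100.
Difference $60,000 − $60,100 = −$100 applied to largest allocation (West Overpass): West Overpass becomes $15,200.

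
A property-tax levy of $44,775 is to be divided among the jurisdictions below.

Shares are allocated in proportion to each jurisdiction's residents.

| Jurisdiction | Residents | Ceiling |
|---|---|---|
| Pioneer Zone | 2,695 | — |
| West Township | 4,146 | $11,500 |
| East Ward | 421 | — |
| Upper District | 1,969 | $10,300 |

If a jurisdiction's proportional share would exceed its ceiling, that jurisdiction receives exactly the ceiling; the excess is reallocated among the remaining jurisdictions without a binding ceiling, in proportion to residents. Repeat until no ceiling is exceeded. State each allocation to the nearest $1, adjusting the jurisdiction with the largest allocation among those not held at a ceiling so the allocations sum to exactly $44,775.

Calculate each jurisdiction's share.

Pioneer Zone: $19,871; West Township: $11,500; East Ward: $3,104; Upper District: $10,300

Sum of residents: 9,231.
Pro-rata shares before constraints: Pioneer Zone 13,072.11; West Township 20,110.19; East Ward 2,042.06; Upper District 9,550.64.
Capped: West Township ($11,500); balance $33,275 reallocated over remaining residents 5,085.
Capped: Upper District ($10,300); balance $22,975 reallocated over remaining residents 3,116.
Remaining shares: Pioneer Zone 19,870.87 → $19,871; East Ward 3,104.13 → $3,104.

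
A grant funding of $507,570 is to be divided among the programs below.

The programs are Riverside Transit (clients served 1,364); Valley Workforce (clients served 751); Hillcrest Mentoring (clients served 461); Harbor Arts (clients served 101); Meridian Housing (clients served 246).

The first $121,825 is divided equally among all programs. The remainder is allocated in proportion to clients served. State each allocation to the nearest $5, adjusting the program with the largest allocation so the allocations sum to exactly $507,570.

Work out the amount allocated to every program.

Riverside Transit: $204,365; Valley Workforce: $123,475; Hillcrest Mentoring: $85,205; Harbor Arts: $37,695; Meridian Housing: $56,830

First tranche $121,825 split equally: $24,365 each.
Remainder $385,745 by clients served (total 2,923): Riverside Transit 180,005.54 → $180,005; Valley Workforce 99,108.62 → $99,110; Hillcrest Mentoring 60,837.65 → $60,840; Harbor Arts 13,328.86 → $13,330; Meridian Housing 32,464.34 → $32,465.
Rounding difference −$5 on remainder applied to Riverside Transit.
Totals: Riverside Transit $24,365 + $180,000 = $204,365; Valley Workforce $24,365 + $99,110 = $123,475; Hillcrest Mentoring $24,365 + $60,840 = $85,205; Harbor Arts $24,365 + $13,330 = $37,695; Meridian Housing $24,365 + $32,465 = $56,830.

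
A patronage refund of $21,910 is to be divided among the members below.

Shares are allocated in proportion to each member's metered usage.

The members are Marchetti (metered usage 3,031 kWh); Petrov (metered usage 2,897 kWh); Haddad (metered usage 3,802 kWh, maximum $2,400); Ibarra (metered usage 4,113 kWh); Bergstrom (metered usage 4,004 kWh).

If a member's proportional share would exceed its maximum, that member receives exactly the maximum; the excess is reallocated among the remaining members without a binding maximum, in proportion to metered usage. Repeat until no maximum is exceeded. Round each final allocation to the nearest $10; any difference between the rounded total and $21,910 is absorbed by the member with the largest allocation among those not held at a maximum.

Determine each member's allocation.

Marchetti: $4,210; Petrov: $4,020; Haddad: $2,400; Ibarra: $5,720; Bergstrom: $5,560

Total metered usage = 17,847.
Unconstrained shares: Marchetti 3,721.03; Petrov 3,556.52; Haddad 4,667.55; Ibarra 5,049.35; Bergstrom 4,915.54.
Cap binds for Haddad ($2,400); residual $19,510 reallocated over remaining metered usage 14,045.
Redistributed shares: Marchetti 4,210.38 → $4,210; Petrov 4,024.24 → $4,020; Ibarra 5,713.39 → $5,710; Bergstrom 5,561.98 → $5,560.
Rounding difference +$10 applied to Ibarra → $5,720.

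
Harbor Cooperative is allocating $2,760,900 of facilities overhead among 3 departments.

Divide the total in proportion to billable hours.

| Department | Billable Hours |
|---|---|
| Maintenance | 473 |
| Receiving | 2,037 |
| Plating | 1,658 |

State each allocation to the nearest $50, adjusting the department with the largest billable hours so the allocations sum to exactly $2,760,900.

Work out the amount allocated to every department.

Maintenance: $313,300 | Receiving: $1,349,350 | Plating: $1,098,250

Sum of billable hours: 4,168.
Unrounded shares: Maintenance 473/4,168 × $2,760,900 = 313,317.11; Receiving 2,037/4,168 × $2,760,900 = 1,349,317.01; Plating 1,658/4,168 × $2,760,900 = 1,098,265.88.
Rounded to nearest $50: Maintenance $313,300; Receiving $1,349,300; Plating $1,098,250. Sum = $2,760,850.
Difference $2,760,900 − $2,760,850 = +$50 applied to largest billable hours (Receiving): Receiving becomes $1,349,350.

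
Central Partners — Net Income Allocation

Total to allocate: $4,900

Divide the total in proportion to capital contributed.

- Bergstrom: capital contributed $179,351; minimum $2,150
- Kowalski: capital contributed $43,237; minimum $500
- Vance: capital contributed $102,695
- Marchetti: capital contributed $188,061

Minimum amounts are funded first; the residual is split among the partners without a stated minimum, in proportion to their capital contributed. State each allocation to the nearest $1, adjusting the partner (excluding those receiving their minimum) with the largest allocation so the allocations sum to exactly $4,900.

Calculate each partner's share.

Guaranteed amounts: Bergstrom $2,150; Kowalski $500. Balance $2,250.
Balance split over remaining capital contributed 290,756: Vance 794.70 → $795; Marchetti 1,455.30 → $1,455.

Bergstrom: $2,150; Kowalski: $500; Vance: $795; Marchetti: $1,455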